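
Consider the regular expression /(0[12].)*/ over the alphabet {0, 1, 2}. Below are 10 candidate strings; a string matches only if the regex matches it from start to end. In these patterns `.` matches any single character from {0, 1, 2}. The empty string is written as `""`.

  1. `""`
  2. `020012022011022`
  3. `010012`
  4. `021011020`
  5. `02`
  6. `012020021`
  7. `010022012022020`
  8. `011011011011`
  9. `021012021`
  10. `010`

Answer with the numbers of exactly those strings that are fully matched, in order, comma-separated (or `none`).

1, 2, 3, 4, 6, 7, 8, 9, 10

1. `""` → match
2 → match
3. `010012` → match
4. `021011020` → match
5. `02` → no match
6. `012020021` → match
7 → match
8. `011011011011` → match
9. `021012021` → match
10. `010` → match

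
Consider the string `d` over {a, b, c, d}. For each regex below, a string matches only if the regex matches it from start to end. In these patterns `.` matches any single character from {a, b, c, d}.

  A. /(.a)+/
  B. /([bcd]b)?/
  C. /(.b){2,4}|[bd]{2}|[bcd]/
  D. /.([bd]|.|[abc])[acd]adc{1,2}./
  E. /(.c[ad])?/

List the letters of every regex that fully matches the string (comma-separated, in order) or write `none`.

A → no match — must end with `a`
B → no match
C → match
D → no match
E → no match

C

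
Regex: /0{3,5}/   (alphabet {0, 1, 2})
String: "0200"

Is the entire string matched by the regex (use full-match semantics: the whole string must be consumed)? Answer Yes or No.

No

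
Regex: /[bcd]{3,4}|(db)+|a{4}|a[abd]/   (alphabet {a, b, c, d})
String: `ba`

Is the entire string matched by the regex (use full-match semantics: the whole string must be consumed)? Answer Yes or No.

No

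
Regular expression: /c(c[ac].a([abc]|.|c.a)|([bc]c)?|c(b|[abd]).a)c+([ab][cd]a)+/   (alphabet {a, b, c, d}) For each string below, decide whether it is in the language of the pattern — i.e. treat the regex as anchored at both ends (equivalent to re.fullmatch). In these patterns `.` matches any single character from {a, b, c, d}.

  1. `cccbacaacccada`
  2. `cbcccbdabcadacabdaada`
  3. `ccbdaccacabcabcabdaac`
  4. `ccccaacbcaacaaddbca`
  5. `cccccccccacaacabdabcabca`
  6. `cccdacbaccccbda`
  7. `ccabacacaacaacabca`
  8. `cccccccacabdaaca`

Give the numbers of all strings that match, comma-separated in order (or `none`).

1 → match
2 → no match
3 → no match — must end with `a`
4 → no match
5 → match
6 → match
7 → match
8 → match

1, 5, 6, 7, 8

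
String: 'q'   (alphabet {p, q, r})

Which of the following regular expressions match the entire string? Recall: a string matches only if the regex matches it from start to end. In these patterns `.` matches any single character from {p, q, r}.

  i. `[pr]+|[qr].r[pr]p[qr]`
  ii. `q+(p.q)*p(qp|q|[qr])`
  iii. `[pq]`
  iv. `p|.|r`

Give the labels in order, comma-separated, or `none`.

iii, iv

i → no match
ii → no match
iii → match
iv → match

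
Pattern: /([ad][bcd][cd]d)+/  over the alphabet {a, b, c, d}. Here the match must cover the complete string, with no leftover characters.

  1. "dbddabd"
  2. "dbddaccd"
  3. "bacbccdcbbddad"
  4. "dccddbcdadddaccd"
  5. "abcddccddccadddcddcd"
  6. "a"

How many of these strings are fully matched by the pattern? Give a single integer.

1. "dbddabd" → no match
2. "dbddaccd" → match
3 → no match
4 → match
5 → no match
6. "a" → no match — must end with "d"
Total matched: 2

2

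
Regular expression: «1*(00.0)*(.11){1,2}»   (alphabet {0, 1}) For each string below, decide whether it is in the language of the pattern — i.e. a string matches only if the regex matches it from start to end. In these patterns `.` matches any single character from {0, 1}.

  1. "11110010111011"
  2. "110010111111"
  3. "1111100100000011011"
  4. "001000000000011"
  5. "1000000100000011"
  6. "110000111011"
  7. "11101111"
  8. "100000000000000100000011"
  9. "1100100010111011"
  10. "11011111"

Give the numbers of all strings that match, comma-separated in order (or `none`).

1 → match
2 → match
3 → match
4 → match
5 → match
6 → match
7 → no match
8 → match
9 → match
10 → match

1, 2, 3, 4, 5, 6, 8, 9, 10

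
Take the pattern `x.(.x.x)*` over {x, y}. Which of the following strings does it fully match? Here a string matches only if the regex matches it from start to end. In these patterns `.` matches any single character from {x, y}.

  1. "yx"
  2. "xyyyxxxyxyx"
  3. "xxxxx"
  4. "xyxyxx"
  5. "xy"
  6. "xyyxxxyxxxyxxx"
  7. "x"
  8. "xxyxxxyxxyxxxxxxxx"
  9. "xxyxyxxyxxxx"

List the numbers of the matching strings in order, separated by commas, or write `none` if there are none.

5, 6

1 → no match — must start with "x"
2 → no match
3 → no match
4 → no match
5 → match
6 → match
7 → no match
8 → no match
9 → no match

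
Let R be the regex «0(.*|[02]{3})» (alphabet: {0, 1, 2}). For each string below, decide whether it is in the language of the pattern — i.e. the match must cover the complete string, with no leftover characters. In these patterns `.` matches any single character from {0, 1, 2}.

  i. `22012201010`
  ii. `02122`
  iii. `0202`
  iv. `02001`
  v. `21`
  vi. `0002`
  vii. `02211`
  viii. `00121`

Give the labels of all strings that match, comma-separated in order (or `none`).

i → no match — must start with `0`
ii → match
iii → match
iv → match
v → no match — must start with `0`
vi → match
vii → match
viii → match

ii, iii, iv, vi, vii, viii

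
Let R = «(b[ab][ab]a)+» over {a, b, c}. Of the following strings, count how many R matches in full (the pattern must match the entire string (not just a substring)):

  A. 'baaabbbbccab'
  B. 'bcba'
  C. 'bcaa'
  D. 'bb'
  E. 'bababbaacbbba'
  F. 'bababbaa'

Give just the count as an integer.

1

A → no match — must end with 'a'
B → no match
C → no match
D → no match — must end with 'a'
E → no match
F → match
Total matched: 1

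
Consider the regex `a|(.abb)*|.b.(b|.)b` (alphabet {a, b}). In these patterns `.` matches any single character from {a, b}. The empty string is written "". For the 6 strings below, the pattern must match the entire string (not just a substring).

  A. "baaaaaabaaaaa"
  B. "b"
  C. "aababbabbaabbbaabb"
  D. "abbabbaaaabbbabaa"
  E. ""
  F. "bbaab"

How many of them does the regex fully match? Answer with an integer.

A → no match
B → no match
C → no match
D → no match
E → match
F → match
Total matched: 2

2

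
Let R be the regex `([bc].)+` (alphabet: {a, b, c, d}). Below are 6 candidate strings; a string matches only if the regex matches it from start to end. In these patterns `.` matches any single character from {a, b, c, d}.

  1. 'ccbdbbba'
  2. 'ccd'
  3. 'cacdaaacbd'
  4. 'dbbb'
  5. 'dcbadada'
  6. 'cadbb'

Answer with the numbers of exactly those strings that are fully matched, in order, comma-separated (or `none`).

1. 'ccbdbbba' → match
2. 'ccd' → no match
3. 'cacdaaacbd' → no match
4. 'dbbb' → no match
5. 'dcbadada' → no match
6. 'cadbb' → no match

1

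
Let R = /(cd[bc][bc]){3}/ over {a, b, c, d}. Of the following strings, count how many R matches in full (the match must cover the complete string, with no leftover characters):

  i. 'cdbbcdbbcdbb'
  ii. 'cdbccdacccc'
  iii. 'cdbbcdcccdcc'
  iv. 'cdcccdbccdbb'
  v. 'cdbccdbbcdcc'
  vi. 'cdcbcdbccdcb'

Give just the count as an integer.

i → match
ii → no match
iii → match
iv → match
v → match
vi → match
Total matched: 5

5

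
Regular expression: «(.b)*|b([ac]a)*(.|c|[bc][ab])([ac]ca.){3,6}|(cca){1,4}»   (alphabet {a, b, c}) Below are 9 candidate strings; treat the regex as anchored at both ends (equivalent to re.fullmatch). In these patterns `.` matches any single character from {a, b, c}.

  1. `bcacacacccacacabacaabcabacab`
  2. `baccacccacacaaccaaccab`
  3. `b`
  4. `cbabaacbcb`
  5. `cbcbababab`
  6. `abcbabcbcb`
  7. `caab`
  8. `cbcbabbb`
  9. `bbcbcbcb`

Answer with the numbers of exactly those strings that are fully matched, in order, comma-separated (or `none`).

2, 5, 6, 8, 9

1 → no match
2 → match
3 → no match
4 → no match
5 → match
6 → match
7 → no match
8 → match
9 → match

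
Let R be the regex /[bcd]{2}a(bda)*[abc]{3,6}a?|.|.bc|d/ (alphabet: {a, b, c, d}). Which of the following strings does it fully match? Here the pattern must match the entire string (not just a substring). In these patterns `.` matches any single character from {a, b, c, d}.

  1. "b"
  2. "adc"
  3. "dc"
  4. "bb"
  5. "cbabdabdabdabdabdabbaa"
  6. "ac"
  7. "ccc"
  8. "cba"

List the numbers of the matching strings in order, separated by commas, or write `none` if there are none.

1 → match
2 → no match
3 → no match
4 → no match
5 → match
6 → no match
7 → no match
8 → no match

1, 5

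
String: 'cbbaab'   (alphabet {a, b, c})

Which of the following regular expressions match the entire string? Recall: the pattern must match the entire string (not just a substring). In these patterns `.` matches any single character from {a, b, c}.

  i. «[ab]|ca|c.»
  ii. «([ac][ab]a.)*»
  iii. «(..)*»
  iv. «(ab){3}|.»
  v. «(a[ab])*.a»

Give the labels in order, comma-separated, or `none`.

iii

i → no match
ii → no match
iii → match
iv → no match
v → no match — must end with 'a'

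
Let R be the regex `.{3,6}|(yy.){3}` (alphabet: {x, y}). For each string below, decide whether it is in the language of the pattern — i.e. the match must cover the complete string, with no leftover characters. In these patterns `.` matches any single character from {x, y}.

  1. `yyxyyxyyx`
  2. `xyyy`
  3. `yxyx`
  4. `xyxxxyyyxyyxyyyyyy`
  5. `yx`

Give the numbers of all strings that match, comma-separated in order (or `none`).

1, 2, 3

1 → match
2 → match
3 → match
4 → no match
5 → no match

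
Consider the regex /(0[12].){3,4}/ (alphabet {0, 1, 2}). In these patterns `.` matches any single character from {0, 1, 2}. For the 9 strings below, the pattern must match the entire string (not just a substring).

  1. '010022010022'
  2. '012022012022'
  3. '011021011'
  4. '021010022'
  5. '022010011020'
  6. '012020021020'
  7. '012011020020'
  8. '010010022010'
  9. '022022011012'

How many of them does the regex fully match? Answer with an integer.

9

1 → match
2 → match
3 → match
4 → match
5 → match
6 → match
7 → match
8 → match
9 → match
Total matched: 9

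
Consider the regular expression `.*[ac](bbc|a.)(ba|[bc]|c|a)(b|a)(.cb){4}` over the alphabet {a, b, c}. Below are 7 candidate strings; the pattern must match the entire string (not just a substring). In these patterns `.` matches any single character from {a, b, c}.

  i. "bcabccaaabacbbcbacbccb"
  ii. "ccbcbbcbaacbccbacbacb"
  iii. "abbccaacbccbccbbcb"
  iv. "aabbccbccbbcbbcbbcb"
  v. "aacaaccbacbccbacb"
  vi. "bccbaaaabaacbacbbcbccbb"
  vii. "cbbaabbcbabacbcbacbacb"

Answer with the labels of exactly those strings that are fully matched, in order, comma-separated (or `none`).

i, ii, iii, iv, v

i → match
ii → match
iii → match
iv → match
v → match
vi → no match — must end with "cb"
vii → no match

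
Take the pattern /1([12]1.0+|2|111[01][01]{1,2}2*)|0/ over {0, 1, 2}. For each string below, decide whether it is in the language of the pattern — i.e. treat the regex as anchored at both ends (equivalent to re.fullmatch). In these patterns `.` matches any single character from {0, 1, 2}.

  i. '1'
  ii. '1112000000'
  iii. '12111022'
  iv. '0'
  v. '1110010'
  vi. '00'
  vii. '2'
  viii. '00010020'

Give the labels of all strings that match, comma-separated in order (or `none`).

i → no match
ii → match
iii → no match
iv → match
v → no match
vi → no match
vii → no match
viii → no match

ii, iv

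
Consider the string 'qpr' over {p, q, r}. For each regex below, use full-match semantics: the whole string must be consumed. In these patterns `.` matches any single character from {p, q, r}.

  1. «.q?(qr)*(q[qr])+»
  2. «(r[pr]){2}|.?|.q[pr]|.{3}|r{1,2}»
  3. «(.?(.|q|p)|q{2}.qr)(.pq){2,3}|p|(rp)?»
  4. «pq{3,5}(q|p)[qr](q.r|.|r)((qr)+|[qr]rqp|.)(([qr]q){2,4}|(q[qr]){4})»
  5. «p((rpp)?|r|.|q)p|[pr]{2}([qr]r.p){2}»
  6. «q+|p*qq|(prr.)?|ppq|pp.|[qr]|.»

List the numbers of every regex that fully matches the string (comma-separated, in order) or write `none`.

1 → no match
2 → match
3 → no match
4 → no match — must start with 'pq'
5 → no match — must end with 'p'
6 → no match

2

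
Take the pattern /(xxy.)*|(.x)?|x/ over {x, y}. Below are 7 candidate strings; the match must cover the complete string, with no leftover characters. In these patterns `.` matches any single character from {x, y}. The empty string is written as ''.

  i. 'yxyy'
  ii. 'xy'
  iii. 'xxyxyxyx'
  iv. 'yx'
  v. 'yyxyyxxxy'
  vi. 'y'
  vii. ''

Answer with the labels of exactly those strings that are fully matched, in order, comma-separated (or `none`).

iv, vii

i → no match
ii → no match
iii → no match
iv → match
v → no match
vi → no match
vii → match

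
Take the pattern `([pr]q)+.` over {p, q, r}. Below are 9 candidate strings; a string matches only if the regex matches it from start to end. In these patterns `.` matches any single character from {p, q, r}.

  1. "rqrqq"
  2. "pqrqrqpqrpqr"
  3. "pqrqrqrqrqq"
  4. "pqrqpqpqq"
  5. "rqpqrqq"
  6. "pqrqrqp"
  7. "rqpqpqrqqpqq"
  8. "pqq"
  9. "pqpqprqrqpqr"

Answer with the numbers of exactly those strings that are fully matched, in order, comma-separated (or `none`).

1 → match
2 → no match
3 → match
4 → match
5 → match
6 → match
7 → no match
8 → match
9 → no match

1, 3, 4, 5, 6, 8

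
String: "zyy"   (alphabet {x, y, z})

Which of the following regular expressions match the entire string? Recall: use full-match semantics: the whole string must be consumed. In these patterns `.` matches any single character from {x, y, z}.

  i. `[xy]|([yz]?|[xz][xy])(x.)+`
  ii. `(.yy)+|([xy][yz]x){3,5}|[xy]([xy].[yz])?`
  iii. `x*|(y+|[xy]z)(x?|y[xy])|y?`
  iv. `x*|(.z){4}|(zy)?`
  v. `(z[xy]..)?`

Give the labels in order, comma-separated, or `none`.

i → no match
ii → match
iii → no match
iv → no match
v → no match

ii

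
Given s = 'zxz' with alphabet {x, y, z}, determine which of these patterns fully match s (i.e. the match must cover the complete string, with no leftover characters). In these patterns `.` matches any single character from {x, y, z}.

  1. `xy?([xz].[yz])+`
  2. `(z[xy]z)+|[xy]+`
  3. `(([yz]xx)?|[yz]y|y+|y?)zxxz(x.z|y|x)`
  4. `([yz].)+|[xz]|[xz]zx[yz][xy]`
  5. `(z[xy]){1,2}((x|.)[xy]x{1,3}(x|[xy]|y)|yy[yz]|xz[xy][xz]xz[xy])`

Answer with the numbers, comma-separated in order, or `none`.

1 → no match — must start with 'x'
2 → match
3 → no match
4 → no match
5 → no match

2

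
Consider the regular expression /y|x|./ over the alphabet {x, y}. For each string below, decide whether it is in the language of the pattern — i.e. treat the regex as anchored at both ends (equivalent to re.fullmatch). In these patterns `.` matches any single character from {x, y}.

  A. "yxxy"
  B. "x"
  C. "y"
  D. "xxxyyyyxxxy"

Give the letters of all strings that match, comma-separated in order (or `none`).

A → no match
B → match
C → match
D → no match

B, C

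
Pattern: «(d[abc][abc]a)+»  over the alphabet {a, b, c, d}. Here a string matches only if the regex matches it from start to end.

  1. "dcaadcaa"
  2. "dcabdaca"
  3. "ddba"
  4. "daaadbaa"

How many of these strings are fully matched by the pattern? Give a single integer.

1 → match
2 → no match
3 → no match
4 → match
Total matched: 2

2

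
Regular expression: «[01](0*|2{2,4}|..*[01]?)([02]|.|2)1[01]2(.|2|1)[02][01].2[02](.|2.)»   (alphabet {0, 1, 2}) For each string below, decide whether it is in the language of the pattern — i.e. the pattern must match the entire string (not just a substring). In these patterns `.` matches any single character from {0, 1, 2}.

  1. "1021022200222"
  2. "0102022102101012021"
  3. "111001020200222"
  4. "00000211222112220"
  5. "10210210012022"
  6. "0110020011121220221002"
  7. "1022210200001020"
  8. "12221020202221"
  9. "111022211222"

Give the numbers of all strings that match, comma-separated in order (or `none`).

1 → match
2 → no match
3 → match
4 → match
5 → match
6 → no match
7 → no match
8 → match
9 → match

1, 3, 4, 5, 8, 9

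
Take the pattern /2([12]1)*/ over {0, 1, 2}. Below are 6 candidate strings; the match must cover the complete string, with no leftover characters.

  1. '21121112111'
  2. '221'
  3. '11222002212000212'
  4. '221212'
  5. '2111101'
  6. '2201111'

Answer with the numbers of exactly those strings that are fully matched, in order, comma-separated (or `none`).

1, 2

1. '21121112111' → match
2. '221' → match
3 → no match — must start with '2'
4. '221212' → no match
5. '2111101' → no match
6. '2201111' → no match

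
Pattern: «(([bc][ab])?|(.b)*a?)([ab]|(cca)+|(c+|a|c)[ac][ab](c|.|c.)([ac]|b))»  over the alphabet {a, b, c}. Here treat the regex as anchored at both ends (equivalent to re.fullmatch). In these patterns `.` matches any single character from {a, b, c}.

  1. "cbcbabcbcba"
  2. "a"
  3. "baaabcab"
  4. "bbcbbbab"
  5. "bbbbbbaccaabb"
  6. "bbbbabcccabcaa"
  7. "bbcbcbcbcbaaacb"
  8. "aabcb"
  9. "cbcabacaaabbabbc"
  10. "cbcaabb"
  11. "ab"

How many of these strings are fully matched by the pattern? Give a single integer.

10

1 → match
2 → match
3 → match
4 → match
5 → match
6 → match
7 → match
8 → match
9 → no match
10 → match
11 → match
Total matched: 10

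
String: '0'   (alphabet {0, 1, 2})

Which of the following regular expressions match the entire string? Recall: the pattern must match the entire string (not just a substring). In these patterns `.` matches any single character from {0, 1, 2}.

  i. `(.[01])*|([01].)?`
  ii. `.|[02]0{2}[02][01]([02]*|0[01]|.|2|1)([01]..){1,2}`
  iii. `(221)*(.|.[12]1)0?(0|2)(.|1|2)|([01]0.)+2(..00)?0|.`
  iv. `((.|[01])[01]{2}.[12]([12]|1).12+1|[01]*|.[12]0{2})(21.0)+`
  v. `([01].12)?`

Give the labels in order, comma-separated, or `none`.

ii, iii

i → no match
ii → match
iii → match
iv → no match
v → no match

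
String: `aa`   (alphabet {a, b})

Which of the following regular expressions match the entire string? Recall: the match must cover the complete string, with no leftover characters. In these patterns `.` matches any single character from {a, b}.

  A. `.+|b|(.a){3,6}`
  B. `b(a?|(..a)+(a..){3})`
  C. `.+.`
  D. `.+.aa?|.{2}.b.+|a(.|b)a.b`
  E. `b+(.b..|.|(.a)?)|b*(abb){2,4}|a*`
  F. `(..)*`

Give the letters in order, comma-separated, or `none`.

A, C, E, F

A → match
B → no match — must start with `b`
C → match
D → no match
E → match
F → match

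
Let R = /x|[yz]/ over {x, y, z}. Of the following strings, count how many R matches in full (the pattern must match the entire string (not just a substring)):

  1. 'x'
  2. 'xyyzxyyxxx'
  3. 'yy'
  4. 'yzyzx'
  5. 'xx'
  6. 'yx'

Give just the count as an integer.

1 → match
2 → no match
3 → no match
4 → no match
5 → no match
6 → no match
Total matched: 1

1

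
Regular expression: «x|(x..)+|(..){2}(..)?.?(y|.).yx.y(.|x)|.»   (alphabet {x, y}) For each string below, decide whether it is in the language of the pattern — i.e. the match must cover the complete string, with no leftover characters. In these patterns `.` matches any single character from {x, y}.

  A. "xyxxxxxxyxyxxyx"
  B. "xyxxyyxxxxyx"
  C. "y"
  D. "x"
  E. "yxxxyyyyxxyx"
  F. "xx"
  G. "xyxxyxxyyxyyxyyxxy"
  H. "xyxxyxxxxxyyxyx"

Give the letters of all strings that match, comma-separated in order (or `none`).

A, B, C, D, E, G, H

A → match
B. "xyxxyyxxxxyx" → match
C. "y" → match
D. "x" → match
E. "yxxxyyyyxxyx" → match
F. "xx" → no match
G → match
H → match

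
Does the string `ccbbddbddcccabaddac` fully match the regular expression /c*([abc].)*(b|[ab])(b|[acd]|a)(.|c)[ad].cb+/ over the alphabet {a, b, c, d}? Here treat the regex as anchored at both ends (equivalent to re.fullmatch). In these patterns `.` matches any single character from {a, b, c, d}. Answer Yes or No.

Every match must end with `b`, but `ccbbddbddcccabaddac` does not.

No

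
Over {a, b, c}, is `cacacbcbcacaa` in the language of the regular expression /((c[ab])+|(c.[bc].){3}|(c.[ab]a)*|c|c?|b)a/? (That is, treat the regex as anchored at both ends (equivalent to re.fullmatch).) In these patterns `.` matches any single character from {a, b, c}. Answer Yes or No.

Yes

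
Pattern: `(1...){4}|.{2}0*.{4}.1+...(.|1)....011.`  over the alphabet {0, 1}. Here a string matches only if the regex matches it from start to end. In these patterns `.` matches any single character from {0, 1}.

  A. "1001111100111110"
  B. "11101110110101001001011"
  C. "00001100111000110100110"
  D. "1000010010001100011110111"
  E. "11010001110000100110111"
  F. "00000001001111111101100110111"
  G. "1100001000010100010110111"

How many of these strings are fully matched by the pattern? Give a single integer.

2

A → no match
B → no match
C → match
D → no match
E → no match
F → match
G → no match
Total matched: 2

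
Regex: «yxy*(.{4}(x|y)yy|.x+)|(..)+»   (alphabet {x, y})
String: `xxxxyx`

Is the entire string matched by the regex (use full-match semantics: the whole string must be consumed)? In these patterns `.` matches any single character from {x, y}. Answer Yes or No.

Yes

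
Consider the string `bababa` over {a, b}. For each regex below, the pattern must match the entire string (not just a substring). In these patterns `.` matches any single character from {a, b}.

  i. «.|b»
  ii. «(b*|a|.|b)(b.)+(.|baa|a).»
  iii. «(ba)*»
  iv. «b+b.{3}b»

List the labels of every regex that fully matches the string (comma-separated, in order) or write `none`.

i → no match
ii → match
iii → match
iv → no match — must end with `b`

ii, iii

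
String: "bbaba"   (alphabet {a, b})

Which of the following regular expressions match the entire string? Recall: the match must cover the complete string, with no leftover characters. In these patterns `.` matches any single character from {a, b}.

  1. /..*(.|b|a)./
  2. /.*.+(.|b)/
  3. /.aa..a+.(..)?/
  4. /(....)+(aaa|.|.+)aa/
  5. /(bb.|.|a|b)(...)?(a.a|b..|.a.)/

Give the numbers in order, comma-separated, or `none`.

1, 2

1 → match
2 → match
3 → no match
4 → no match — must end with "aa"
5 → no match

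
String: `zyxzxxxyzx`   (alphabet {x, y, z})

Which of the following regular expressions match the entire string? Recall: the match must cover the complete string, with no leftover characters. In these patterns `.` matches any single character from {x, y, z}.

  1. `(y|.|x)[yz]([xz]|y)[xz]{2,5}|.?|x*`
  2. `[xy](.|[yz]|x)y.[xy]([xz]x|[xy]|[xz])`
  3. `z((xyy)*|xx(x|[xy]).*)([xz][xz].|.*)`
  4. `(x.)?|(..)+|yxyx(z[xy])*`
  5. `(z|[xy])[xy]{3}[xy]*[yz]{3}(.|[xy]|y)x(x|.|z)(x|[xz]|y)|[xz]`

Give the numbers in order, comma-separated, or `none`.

1 → no match
2 → no match
3 → match
4 → match
5 → no match

3, 4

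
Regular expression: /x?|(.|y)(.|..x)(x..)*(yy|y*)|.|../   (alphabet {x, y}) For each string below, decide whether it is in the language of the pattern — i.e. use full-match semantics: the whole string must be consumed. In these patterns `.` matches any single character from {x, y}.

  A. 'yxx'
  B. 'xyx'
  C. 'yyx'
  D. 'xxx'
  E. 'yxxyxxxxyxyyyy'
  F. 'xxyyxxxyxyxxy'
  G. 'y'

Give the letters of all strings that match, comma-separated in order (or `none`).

G

A → no match
B → no match
C → no match
D → no match
E → no match
F → no match
G → match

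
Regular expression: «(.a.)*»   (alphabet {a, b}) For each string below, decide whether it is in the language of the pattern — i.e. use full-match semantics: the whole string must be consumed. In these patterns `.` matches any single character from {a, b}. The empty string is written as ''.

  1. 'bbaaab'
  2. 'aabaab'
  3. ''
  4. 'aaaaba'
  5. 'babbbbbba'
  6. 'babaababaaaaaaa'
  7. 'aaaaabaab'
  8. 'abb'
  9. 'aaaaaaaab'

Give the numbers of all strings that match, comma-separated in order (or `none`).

2, 3, 7, 9

1. 'bbaaab' → no match
2. 'aabaab' → match
3. '' → match
4. 'aaaaba' → no match
5. 'babbbbbba' → no match
6 → no match
7. 'aaaaabaab' → match
8. 'abb' → no match
9. 'aaaaaaaab' → match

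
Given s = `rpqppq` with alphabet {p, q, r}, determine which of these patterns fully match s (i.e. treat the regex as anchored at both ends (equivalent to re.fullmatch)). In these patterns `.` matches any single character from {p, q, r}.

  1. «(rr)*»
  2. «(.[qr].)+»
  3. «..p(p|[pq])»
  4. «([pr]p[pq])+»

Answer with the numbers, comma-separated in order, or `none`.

4

1 → no match
2 → no match
3 → no match
4 → match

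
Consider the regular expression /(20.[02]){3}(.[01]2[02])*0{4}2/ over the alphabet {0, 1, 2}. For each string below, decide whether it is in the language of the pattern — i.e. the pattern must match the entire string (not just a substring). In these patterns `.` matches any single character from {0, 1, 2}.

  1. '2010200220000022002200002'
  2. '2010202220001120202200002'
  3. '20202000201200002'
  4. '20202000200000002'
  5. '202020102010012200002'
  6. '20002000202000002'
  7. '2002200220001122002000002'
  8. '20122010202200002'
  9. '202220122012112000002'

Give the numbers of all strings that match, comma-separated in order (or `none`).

1 → match
2 → match
3 → match
4 → match
5 → match
6 → match
7 → match
8 → match
9 → match

1, 2, 3, 4, 5, 6, 7, 8, 9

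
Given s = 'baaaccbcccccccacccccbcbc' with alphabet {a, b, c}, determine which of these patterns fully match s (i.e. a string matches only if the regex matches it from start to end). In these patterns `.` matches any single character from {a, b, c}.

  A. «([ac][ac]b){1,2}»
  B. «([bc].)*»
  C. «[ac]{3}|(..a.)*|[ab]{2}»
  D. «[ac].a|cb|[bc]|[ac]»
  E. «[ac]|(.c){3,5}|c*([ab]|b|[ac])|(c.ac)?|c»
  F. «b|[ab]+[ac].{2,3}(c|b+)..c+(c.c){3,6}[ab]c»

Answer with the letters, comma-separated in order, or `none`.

F

A → no match — must end with 'b'
B → no match
C → no match
D → no match
E → no match
F → match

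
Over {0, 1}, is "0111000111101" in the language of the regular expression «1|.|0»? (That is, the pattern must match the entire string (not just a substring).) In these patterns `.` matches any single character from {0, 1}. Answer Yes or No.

No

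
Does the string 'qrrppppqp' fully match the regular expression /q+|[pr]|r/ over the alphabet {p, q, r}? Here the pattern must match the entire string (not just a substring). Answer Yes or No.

No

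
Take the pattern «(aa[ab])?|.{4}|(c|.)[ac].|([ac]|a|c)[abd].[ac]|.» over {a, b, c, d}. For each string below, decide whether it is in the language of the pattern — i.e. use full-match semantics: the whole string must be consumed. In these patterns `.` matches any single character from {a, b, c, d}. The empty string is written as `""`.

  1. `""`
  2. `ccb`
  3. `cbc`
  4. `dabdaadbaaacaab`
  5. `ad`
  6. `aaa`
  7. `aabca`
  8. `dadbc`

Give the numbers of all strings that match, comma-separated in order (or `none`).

1. `""` → match
2. `ccb` → match
3. `cbc` → no match
4 → no match
5. `ad` → no match
6. `aaa` → match
7. `aabca` → no match
8. `dadbc` → no match

1, 2, 6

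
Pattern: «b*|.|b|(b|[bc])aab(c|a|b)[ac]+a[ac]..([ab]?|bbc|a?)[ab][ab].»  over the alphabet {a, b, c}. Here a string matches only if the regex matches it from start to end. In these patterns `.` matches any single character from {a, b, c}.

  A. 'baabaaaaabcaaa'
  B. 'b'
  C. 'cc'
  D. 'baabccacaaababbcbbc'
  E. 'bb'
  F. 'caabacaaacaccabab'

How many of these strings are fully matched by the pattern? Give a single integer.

A → match
B → match
C → no match
D → match
E → match
F → match
Total matched: 5

5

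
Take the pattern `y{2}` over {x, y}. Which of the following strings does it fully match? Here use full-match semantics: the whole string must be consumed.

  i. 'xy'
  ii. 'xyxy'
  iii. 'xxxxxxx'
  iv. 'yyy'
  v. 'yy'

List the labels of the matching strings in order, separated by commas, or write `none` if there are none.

i → no match — must start with 'y'
ii → no match — must start with 'y'
iii → no match — must start with 'y'
iv → no match
v → match

v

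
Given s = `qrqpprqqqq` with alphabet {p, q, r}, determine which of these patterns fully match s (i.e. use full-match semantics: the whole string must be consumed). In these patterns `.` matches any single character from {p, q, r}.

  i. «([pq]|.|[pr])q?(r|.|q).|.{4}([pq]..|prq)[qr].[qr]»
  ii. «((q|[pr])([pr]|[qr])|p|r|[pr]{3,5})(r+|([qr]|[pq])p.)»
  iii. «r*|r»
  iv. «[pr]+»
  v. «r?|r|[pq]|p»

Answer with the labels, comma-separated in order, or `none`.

i → match
ii → no match
iii → no match
iv → no match
v → no match

i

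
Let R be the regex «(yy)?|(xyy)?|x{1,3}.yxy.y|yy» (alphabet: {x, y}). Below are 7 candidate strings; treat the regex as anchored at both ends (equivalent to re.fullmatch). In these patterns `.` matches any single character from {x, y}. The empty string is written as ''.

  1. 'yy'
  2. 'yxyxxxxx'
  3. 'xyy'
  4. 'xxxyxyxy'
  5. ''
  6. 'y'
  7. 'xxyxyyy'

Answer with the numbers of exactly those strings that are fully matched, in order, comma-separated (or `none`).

1 → match
2 → no match
3 → match
4 → match
5 → match
6 → no match
7 → match

1, 3, 4, 5, 7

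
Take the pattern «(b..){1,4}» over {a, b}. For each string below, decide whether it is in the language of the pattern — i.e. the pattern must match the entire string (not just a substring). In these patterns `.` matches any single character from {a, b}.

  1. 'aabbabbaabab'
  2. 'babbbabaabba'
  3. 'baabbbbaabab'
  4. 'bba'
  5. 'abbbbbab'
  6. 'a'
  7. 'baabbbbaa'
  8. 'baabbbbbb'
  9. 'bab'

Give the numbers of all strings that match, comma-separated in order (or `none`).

1. 'aabbabbaabab' → no match — must start with 'b'
2. 'babbbabaabba' → match
3. 'baabbbbaabab' → match
4. 'bba' → match
5. 'abbbbbab' → no match — must start with 'b'
6. 'a' → no match — must start with 'b'
7. 'baabbbbaa' → match
8. 'baabbbbbb' → match
9. 'bab' → match

2, 3, 4, 7, 8, 9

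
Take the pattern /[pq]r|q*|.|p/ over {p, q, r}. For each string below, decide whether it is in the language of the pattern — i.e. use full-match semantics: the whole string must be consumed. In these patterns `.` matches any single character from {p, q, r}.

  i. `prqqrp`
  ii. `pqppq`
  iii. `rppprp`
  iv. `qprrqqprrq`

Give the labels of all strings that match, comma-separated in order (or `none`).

i → no match
ii → no match
iii → no match
iv → no match

none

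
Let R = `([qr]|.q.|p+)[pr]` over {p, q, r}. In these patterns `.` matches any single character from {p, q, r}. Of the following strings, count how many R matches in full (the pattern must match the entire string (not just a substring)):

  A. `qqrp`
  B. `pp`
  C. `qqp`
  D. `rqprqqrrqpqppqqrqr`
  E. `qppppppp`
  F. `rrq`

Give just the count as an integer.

2

A. `qqrp` → match
B. `pp` → match
C. `qqp` → no match
D → no match
E. `qppppppp` → no match
F. `rrq` → no match
Total matched: 2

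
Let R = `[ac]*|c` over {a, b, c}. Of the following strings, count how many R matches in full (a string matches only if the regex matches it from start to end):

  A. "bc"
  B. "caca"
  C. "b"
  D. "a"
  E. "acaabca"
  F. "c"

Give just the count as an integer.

3

A → no match
B → match
C → no match
D → match
E → no match
F → match
Total matched: 3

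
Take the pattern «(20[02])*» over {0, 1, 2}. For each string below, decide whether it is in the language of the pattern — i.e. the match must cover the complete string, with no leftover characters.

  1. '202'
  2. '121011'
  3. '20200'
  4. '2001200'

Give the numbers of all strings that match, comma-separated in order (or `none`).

1 → match
2 → no match
3 → no match
4 → no match

1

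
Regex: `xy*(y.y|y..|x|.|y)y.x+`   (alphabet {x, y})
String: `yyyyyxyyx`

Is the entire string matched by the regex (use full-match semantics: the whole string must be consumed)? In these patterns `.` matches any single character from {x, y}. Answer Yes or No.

Every match must start with `x`, but `yyyyyxyyx` does not.

No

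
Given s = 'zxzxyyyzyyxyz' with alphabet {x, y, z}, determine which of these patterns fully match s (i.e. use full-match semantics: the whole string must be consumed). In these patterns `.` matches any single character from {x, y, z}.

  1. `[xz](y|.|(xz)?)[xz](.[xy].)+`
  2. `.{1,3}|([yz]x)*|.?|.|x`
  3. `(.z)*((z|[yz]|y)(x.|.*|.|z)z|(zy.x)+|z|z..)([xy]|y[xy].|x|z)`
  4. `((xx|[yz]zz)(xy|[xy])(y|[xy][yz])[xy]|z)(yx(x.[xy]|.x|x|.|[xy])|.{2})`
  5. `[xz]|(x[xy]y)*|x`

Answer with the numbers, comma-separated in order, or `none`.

1

1 → match
2 → no match
3 → no match
4 → no match
5 → no match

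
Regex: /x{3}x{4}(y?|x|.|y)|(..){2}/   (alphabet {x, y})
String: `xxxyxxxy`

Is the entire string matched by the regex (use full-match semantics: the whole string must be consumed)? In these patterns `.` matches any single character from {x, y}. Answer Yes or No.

No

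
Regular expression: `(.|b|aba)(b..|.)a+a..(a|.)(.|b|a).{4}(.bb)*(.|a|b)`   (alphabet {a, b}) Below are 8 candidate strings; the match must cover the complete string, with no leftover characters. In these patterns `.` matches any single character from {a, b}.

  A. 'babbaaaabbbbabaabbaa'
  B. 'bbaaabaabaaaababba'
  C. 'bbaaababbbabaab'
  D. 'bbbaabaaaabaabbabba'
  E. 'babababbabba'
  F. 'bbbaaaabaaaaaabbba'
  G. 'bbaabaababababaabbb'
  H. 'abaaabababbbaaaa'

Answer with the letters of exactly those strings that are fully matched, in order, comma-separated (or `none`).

F

A → no match
B → no match
C → no match
D → no match
E → no match
F → match
G → no match
H → no match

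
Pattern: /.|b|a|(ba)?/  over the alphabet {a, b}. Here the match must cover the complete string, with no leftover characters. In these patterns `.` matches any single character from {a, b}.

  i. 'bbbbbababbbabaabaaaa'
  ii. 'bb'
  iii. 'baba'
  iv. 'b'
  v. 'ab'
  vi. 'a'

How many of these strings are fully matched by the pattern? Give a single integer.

2

i → no match
ii. 'bb' → no match
iii. 'baba' → no match
iv. 'b' → match
v. 'ab' → no match
vi. 'a' → match
Total matched: 2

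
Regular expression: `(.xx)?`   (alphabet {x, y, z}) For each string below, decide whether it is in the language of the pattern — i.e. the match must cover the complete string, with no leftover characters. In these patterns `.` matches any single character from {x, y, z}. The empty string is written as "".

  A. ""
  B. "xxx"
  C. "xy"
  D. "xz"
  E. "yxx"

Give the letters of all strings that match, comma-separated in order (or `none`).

A → match
B → match
C → no match
D → no match
E → match

A, B, E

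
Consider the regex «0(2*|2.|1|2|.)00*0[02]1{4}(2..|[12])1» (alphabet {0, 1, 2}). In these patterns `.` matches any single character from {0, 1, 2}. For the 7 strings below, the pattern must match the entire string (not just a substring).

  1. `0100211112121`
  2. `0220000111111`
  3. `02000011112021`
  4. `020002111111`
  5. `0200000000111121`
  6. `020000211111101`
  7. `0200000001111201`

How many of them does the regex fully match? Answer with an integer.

1 → match
2 → match
3 → match
4 → match
5 → match
6 → no match
7 → no match
Total matched: 5

5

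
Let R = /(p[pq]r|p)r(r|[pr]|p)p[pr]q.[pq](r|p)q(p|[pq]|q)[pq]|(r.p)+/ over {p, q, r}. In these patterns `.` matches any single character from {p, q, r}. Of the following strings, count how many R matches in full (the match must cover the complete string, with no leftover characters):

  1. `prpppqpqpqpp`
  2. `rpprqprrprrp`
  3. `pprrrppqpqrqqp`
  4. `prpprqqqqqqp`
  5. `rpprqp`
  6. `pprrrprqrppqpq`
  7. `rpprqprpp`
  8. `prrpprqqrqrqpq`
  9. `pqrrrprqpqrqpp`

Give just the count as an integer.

7

1 → match
2 → match
3 → match
4 → no match
5 → match
6 → match
7 → match
8 → no match
9 → match
Total matched: 7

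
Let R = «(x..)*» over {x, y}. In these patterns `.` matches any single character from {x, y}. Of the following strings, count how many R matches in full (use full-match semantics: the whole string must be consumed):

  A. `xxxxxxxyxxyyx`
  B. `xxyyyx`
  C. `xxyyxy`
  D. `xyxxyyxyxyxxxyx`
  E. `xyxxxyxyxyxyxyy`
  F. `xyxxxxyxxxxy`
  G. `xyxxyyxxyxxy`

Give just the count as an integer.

1

A → no match
B → no match
C → no match
D → no match
E → no match
F → no match
G → match
Total matched: 1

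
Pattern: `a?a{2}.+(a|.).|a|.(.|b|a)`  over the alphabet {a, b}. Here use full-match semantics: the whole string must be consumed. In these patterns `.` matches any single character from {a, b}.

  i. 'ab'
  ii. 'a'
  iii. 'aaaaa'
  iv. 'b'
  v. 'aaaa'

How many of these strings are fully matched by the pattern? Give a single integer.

i → match
ii → match
iii → match
iv → no match
v → no match
Total matched: 3

3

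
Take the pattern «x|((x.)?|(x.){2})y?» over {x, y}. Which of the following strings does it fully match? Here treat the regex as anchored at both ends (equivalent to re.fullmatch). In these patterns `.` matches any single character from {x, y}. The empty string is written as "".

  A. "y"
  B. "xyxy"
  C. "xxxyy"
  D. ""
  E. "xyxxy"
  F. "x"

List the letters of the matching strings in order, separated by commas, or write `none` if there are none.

A → match
B → match
C → match
D → match
E → match
F → match

A, B, C, D, E, F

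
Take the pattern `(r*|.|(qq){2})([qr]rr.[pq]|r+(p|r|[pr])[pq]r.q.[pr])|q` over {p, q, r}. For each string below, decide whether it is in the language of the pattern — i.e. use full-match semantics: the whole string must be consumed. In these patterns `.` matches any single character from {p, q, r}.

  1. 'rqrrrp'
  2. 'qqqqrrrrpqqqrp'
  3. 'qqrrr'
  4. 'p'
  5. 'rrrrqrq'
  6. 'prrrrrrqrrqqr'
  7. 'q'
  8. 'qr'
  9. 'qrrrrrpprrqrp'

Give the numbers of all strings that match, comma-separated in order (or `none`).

1 → match
2 → no match
3 → no match
4 → no match
5 → no match
6 → match
7 → match
8 → no match
9 → match

1, 6, 7, 9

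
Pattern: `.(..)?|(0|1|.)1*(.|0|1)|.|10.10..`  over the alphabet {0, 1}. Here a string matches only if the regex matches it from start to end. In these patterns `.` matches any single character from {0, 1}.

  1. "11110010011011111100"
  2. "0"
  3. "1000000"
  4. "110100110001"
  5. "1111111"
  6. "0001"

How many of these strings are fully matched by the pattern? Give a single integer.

1 → no match
2 → match
3 → no match
4 → no match
5 → match
6 → no match
Total matched: 2

2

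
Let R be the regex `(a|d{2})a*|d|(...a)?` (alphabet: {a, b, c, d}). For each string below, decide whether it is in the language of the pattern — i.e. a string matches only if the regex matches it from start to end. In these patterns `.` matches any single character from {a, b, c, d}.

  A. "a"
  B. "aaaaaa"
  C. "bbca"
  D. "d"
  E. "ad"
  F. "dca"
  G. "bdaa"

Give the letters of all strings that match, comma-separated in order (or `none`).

A, B, C, D, G

A → match
B → match
C → match
D → match
E → no match
F → no match
G → match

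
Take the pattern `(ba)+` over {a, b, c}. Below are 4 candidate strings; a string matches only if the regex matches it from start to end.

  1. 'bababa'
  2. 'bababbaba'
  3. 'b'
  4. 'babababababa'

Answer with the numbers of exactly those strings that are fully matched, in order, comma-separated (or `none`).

1 → match
2 → no match
3 → no match — must start with 'ba'
4 → match

1, 4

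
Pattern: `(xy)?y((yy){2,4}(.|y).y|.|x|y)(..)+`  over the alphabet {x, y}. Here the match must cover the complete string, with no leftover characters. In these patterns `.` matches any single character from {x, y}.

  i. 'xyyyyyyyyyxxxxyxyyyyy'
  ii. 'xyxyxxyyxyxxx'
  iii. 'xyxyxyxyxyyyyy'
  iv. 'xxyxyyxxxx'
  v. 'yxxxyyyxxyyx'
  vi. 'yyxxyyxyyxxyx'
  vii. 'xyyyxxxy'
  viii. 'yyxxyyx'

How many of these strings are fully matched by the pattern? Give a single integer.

i → no match
ii → no match
iii → no match
iv → no match
v → match
vi → no match
vii → match
viii → no match
Total matched: 2

2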